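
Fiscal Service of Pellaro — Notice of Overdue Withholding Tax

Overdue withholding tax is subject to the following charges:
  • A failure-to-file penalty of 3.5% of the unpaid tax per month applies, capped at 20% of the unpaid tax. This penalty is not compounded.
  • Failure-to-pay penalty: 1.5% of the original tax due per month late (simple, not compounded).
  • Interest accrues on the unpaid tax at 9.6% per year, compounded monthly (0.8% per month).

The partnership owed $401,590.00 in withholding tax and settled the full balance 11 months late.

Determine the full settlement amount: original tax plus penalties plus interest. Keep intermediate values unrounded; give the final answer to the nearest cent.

$584,958.34

Failure-to-file: 11 × 3.5% × $401,590.00 = $154,612.15, capped at 20% × $401,590.00 = $80,318.00
Failure-to-pay penalty = 1.5% × $401,590.00 × 11 mo = $66,262.35
Interest: $401,590.00 × ((1 + 0.008)^11 − 1) = $401,590.00 × 0.0916058… = $36,787.9921…
Total = $401,590.00 + $146,580.3500 + $36,787.9921… = $584,958.34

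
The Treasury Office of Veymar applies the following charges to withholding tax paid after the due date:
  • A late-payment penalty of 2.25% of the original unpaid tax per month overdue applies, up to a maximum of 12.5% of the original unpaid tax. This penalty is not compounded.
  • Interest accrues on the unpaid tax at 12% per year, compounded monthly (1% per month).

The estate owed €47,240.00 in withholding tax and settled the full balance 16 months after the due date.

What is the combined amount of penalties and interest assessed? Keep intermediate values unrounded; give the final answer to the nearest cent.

€14,057.62

Penalty (uncapped): 16 × 2.25% × €47,240.00 = €17,006.40; cap = 12.5% × €47,240.00 = €5,905.00 → penalty = €5,905.00
Interest: €47,240.00 × ((1 + 0.01)^16 − 1) = €47,240.00 × 0.1725786… = €8,152.6152…
Penalties + interest = €5,905.0000 + €8,152.6152… = €14,057.62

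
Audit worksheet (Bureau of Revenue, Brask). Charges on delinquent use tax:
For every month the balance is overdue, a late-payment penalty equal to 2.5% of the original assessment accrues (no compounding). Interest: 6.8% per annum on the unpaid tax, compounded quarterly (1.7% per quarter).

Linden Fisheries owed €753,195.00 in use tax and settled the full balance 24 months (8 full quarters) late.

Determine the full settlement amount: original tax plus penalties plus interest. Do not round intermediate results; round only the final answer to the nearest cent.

Late-payment penalty = 2.5% × €753,195.00 × 24 mo = €451,917.00
Interest: €753,195.00 × ((1 + 0.017)^8 − 1) = €753,195.00 × 0.1443731… = €108,741.0629…
Total = €753,195.00 + €451,917.0000 + €108,741.0629… = €1,313,853.06

€1,313,853.06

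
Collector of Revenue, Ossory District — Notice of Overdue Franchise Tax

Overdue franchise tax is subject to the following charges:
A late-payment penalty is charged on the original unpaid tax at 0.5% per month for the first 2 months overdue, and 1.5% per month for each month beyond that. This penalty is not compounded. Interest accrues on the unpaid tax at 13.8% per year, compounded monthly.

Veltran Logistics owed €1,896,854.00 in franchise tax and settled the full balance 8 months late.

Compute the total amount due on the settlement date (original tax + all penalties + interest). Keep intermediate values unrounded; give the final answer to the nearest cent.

Penalty, months 1–2: 2 × 0.5% × €1,896,854.00 = €18,968.54
Penalty, months 3–8: 6 × 1.5% × €1,896,854.00 = €170,716.86
Interest (13.8%/yr ÷ 12 = 1.15%/month): €1,896,854.00 × ((1 + 0.0115)^8 − 1) = €181,698.5153…
Total = €1,896,854.00 + €189,685.4000 + €181,698.5153… = €2,268,237.92

€2,268,237.92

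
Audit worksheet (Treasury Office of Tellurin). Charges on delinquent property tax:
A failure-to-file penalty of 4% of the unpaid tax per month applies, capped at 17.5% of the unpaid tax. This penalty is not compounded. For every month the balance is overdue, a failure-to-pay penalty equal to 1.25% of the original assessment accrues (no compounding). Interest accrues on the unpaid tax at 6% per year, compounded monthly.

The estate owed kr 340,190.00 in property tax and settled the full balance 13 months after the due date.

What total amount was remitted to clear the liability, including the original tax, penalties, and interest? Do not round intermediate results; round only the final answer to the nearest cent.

kr 477,792.16

Failure-to-file: 13 × 4% × kr 340,190.00 = kr 176,898.80, capped at 17.5% × kr 340,190.00 = kr 59,533.25
Failure-to-pay penalty: 13 × 1.25% × kr 340,190.00 = kr 55,280.88…
Interest (6%/yr ÷ 12 = 0.5%/month): kr 340,190.00 × ((1 + 0.005)^13 − 1) = kr 22,788.0357…
Total = kr 340,190.00 + kr 114,814.1250 + kr 22,788.0357… = kr 477,792.16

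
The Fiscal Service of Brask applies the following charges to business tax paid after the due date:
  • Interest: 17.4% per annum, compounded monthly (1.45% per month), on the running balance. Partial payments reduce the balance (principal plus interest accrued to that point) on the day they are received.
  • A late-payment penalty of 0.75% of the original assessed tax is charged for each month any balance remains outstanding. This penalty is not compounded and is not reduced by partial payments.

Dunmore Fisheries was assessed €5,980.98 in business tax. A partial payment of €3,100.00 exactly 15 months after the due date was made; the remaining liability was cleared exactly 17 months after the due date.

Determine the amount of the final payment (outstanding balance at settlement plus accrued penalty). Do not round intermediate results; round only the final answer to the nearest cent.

€5,211.39

Balance at month 15: €5,980.9800 × (1 + 0.0145)^15 = €7,422.5498…
After €3,100.00 payment: €7,422.5498… − €3,100.00 = €4,322.5498…
Balance at month 17: €4,322.5498… × (1 + 0.0145)^2 = €4,448.8126…
Penalty: 17 × 0.75% × €5,980.98 = €762.57…
Final settlement = outstanding balance + penalty = €4,448.8126… + €762.57… = €5,211.39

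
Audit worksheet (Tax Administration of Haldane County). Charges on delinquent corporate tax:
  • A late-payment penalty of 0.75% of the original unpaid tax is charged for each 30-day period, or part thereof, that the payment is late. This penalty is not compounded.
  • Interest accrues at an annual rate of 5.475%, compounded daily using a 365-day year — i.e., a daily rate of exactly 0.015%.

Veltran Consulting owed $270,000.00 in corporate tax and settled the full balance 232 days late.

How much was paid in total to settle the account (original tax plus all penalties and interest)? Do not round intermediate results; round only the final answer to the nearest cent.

Penalty periods: ⌈232/30⌉ = 8; penalty = 8 × 0.75% × $270,000.00 = $16,200.00
Interest: $270,000.00 × ((1 + 0.00015)^232 − 1) = $270,000.00 × 0.03540990… = $9,560.6739…
Total = $270,000.00 + $16,200.0000 + $9,560.6739… = $295,760.67

$295,760.67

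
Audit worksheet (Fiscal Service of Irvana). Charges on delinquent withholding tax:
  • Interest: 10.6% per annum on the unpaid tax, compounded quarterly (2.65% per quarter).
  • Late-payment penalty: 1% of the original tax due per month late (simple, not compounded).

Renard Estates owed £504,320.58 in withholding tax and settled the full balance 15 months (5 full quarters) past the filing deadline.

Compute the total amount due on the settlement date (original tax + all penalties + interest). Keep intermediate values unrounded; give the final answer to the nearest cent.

Late-payment penalty = 1% × £504,320.58 × 15 mo = £75,648.09…
Interest: £504,320.58 × ((1 + 0.0265)^5 − 1) = £504,320.58 × 0.1397111… = £70,459.1704…
Total = £504,320.58 + £75,648.0870 + £70,459.1704… = £650,427.84

£650,427.84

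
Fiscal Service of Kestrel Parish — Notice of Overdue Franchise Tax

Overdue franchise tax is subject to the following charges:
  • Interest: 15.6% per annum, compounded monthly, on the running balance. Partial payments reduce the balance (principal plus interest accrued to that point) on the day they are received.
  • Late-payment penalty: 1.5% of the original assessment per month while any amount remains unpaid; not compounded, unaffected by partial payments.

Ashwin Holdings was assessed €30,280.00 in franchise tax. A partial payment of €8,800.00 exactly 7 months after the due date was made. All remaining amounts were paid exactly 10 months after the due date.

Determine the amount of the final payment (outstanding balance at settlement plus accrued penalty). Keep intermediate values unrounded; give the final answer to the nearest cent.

Monthly rate = 15.6% ÷ 12 = 1.3%
Balance at month 7: €30,280.0000 × (1 + 0.013)^7 = €33,145.3026…
After €8,800.00 payment: €33,145.3026… − €8,800.00 = €24,345.3026…
Balance at month 10: €24,345.3026… × (1 + 0.013)^3 = €25,307.1660…
Penalty: 10 × 1.5% × €30,280.00 = €4,542.00
Final settlement = outstanding balance + penalty = €25,307.1660… + €4,542.00 = €29,849.17

€29,849.17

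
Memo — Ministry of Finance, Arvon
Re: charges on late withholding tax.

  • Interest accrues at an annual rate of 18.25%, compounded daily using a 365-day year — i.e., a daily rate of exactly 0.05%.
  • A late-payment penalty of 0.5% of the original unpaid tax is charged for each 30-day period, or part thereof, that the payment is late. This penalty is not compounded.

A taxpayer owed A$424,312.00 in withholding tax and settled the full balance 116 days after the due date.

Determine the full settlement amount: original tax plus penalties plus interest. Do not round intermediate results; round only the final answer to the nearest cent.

Penalty periods: ⌈116/30⌉ = 4; penalty = 4 × 0.5% × A$424,312.00 = A$8,486.24
Interest: A$424,312.00 × ((1 + 0.0005)^116 − 1) = A$424,312.00 × 0.05969964… = A$25,331.2716…
Total = A$424,312.00 + A$8,486.2400 + A$25,331.2716… = A$458,129.51

A$458,129.51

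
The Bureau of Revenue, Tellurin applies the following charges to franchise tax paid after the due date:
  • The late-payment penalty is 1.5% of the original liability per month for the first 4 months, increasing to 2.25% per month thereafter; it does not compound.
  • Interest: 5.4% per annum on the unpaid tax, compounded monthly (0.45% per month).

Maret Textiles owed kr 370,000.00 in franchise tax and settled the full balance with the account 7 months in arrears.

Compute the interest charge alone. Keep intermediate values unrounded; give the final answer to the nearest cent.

Interest: kr 370,000.00 × ((1 + 0.0045)^7 − 1) = kr 370,000.00 × 0.0319285… = kr 11,813.5279…

kr 11,813.53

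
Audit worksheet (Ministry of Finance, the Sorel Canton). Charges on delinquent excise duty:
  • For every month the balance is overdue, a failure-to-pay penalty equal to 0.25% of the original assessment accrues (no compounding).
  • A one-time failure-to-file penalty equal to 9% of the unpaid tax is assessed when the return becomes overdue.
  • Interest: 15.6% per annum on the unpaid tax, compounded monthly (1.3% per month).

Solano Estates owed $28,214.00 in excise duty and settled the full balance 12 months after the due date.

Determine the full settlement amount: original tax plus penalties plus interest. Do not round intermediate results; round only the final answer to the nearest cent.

$36,329.81

Failure-to-file penalty: 9% × $28,214.00 = $2,539.26
Failure-to-pay penalty = 0.25% × $28,214.00 × 12 mo = $846.42
Interest: $28,214.00 × ((1 + 0.013)^12 − 1) = $28,214.00 × 0.1676518… = $4,730.1272…
Total = $28,214.00 + $3,385.6800 + $4,730.1272… = $36,329.81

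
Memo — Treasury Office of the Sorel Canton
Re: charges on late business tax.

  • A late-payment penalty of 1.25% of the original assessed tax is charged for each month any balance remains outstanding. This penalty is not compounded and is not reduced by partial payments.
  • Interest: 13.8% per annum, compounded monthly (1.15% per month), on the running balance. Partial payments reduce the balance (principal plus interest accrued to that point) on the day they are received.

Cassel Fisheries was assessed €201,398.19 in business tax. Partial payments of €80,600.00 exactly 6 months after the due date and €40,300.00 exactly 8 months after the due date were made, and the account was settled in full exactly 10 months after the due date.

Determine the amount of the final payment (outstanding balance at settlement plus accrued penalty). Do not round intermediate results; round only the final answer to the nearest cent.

Balance at month 6: €201,398.1900 × (1 + 0.0115)^6 = €215,700.3679…
After €80,600.00 payment: €215,700.3679… − €80,600.00 = €135,100.3679…
Balance at month 8: €135,100.3679… × (1 + 0.0115)^2 = €138,225.5434…
After €40,300.00 payment: €138,225.5434… − €40,300.00 = €97,925.5434…
Balance at month 10: €97,925.5434… × (1 + 0.0115)^2 = €100,190.7815…
Penalty: 10 × 1.25% × €201,398.19 = €25,174.77…
Final settlement = outstanding balance + penalty = €100,190.7815… + €25,174.77… = €125,365.56

€125,365.56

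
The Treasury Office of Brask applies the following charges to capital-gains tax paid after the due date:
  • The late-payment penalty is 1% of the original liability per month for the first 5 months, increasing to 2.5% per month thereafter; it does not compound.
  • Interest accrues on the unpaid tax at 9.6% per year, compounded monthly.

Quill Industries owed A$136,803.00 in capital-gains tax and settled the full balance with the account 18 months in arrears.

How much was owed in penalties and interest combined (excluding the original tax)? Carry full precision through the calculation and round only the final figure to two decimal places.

Penalty, months 1–5: 5 × 1% × A$136,803.00 = A$6,840.15
Penalty, months 6–18: 13 × 2.5% × A$136,803.00 = A$44,460.98…
Interest (9.6%/yr ÷ 12 = 0.8%/month): A$136,803.00 × ((1 + 0.008)^18 − 1) = A$21,098.1159…
Penalties + interest = A$51,301.1250 + A$21,098.1159… = A$72,399.24

A$72,399.24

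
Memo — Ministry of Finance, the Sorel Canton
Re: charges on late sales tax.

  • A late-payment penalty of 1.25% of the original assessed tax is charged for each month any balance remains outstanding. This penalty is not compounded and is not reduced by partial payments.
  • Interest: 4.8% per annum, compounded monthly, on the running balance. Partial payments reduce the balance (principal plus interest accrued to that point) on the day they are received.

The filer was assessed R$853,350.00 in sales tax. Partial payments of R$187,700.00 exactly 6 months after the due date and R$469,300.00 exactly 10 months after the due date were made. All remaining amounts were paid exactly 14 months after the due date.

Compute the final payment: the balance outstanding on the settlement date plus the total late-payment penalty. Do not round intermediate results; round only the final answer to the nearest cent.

Monthly rate = 4.8% ÷ 12 = 0.4%
Balance at month 6: R$853,350.0000 × (1 + 0.004)^6 = R$874,036.2996…
After R$187,700.00 payment: R$874,036.2996… − R$187,700.00 = R$686,336.2996…
Balance at month 10: R$686,336.2996… × (1 + 0.004)^4 = R$697,383.7445…
After R$469,300.00 payment: R$697,383.7445… − R$469,300.00 = R$228,083.7445…
Balance at month 14: R$228,083.7445… × (1 + 0.004)^4 = R$231,755.0389…
Penalty: 14 × 1.25% × R$853,350.00 = R$149,336.25
Final settlement = outstanding balance + penalty = R$231,755.0389… + R$149,336.25 = R$381,091.29

R$381,091.29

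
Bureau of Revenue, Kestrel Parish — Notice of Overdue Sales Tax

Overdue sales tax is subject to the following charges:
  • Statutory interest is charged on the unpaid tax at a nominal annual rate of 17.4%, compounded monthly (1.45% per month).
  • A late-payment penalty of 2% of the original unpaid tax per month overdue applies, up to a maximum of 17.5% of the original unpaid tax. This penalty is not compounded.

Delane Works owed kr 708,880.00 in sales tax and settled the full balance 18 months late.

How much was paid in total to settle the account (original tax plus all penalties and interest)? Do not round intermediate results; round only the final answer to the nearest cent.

Penalty (uncapped): 18 × 2% × kr 708,880.00 = kr 255,196.80; cap = 17.5% × kr 708,880.00 = kr 124,054.00 → penalty = kr 124,054.00
Interest: kr 708,880.00 × ((1 + 0.0145)^18 − 1) = kr 708,880.00 × 0.2957969… = kr 209,684.4811…
Total = kr 708,880.00 + kr 124,054.0000 + kr 209,684.4811… = kr 1,042,618.48

kr 1,042,618.48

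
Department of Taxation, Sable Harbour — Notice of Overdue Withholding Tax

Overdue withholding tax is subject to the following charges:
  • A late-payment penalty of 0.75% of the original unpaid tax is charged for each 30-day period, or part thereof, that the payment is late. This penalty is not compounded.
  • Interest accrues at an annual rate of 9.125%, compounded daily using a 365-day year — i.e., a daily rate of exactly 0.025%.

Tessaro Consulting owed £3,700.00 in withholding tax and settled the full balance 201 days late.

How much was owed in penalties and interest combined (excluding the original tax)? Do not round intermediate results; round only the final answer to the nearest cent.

£384.90

Penalty periods: ⌈201/30⌉ = 7; penalty = 7 × 0.75% × £3,700.00 = £194.25
Interest: £3,700.00 × ((1 + 0.00025)^201 − 1) = £3,700.00 × 0.05152734… = £190.6512…
Penalties + interest = £194.2500 + £190.6512… = £384.90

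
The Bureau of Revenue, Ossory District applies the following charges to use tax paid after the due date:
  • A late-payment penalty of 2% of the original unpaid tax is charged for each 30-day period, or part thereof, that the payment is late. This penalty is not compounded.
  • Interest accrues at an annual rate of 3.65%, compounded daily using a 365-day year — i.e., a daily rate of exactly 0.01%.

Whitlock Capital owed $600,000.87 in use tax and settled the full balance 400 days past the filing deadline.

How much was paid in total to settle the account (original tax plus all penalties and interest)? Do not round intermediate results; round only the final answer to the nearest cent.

Penalty periods: ⌈400/30⌉ = 14; penalty = 14 × 2% × $600,000.87 = $168,000.24…
Interest: $600,000.87 × ((1 + 0.0001)^400 − 1) = $600,000.87 × 0.04080869… = $24,485.2511…
Total = $600,000.87 + $168,000.2436 + $24,485.2511… = $792,486.36

$792,486.36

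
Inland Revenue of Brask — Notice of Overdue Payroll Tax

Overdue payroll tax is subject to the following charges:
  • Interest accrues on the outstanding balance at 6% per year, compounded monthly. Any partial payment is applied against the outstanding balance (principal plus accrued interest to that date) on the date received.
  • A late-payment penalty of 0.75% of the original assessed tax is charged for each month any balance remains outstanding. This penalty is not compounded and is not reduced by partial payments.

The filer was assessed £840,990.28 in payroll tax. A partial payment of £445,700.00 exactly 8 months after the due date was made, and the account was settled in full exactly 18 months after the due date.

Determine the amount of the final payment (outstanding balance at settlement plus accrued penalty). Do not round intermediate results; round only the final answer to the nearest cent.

Monthly rate = 6% ÷ 12 = 0.5%
Balance at month 8: £840,990.2800 × (1 + 0.005)^8 = £875,224.5083…
After £445,700.00 payment: £875,224.5083… − £445,700.00 = £429,524.5083…
Balance at month 18: £429,524.5083… × (1 + 0.005)^10 = £451,490.4483…
Penalty: 18 × 0.75% × £840,990.28 = £113,533.69…
Final settlement = outstanding balance + penalty = £451,490.4483… + £113,533.69… = £565,024.14

£565,024.14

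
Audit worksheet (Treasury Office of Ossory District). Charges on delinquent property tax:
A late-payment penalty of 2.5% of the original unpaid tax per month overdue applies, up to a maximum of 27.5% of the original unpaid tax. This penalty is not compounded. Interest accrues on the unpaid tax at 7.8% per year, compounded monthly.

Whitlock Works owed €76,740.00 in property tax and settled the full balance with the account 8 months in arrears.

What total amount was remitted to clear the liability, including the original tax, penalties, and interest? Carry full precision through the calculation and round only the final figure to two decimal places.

Penalty: 8 × 2.5% × €76,740.00 = €15,348.00 (below the 27.5% cap of €21,103.50)
Interest (7.8%/yr ÷ 12 = 0.65%/month): €76,740.00 × ((1 + 0.0065)^8 − 1) = €4,082.4532…
Total = €76,740.00 + €15,348.0000 + €4,082.4532… = €96,170.45

€96,170.45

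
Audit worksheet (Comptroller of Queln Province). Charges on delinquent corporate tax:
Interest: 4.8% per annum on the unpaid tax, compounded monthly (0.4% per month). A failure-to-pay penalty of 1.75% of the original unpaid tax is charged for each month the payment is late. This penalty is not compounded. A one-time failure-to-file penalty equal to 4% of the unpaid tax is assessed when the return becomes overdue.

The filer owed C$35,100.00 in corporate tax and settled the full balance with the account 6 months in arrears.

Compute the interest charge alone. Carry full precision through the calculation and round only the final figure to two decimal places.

C$850.87

Interest: C$35,100.00 × ((1 + 0.004)^6 − 1) = C$35,100.00 × 0.0242413… = C$850.8691…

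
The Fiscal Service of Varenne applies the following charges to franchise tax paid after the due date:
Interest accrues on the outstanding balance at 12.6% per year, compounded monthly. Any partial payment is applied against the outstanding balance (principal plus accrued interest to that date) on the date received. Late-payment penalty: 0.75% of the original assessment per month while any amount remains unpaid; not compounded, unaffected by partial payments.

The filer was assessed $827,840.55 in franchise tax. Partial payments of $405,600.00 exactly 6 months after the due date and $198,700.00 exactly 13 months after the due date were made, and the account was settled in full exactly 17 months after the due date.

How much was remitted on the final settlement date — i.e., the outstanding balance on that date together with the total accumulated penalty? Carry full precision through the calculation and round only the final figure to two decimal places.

Monthly rate = 12.6% ÷ 12 = 1.05%
Balance at month 6: $827,840.5500 × (1 + 0.0105)^6 = $881,382.8641…
After $405,600.00 payment: $881,382.8641… − $405,600.00 = $475,782.8641…
Balance at month 13: $475,782.8641… × (1 + 0.0105)^7 = $511,873.9418…
After $198,700.00 payment: $511,873.9418… − $198,700.00 = $313,173.9418…
Balance at month 17: $313,173.9418… × (1 + 0.0105)^4 = $326,535.8659…
Penalty: 17 × 0.75% × $827,840.55 = $105,549.67…
Final settlement = outstanding balance + penalty = $326,535.8659… + $105,549.67… = $432,085.54

$432,085.54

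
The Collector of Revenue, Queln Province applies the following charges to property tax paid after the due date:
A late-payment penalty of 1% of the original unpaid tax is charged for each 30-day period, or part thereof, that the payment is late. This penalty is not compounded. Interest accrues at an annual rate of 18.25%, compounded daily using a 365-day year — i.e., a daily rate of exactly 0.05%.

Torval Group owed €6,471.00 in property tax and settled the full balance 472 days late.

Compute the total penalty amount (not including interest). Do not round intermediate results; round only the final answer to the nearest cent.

€1,035.36

Penalty periods: ⌈472/30⌉ = 16; penalty = 16 × 1% × €6,471.00 = €1,035.36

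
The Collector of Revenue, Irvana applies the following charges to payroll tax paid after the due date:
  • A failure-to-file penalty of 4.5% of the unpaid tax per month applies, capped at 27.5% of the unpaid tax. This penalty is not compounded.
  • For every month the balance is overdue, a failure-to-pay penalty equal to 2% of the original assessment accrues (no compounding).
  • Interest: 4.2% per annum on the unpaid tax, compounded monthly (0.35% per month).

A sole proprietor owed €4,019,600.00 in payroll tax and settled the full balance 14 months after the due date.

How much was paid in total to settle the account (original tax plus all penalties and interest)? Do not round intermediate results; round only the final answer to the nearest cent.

Failure-to-file: 14 × 4.5% × €4,019,600.00 = €2,532,348.00, capped at 27.5% × €4,019,600.00 = €1,105,390.00
Failure-to-pay penalty = 2% × €4,019,600.00 × 14 mo = €1,125,488.00
Interest: €4,019,600.00 × ((1 + 0.0035)^14 − 1) = €4,019,600.00 × 0.0501305… = €201,504.5890…
Total = €4,019,600.00 + €2,230,878.0000 + €201,504.5890… = €6,451,982.59

€6,451,982.59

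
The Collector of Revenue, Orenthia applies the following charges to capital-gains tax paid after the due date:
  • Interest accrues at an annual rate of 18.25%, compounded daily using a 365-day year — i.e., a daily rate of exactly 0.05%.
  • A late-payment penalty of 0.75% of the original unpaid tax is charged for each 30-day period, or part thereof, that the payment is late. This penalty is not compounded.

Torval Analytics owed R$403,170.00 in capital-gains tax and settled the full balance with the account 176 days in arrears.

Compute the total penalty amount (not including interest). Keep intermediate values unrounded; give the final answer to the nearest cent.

R$18,142.65

Penalty periods: ⌈176/30⌉ = 6; penalty = 6 × 0.75% × R$403,170.00 = R$18,142.65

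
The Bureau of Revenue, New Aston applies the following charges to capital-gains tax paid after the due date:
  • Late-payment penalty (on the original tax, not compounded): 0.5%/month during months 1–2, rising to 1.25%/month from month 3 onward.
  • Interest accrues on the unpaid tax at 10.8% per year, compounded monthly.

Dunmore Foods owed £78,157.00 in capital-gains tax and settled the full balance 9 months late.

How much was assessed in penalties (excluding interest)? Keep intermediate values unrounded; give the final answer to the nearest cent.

£7,620.31

Penalty, months 1–2: 2 × 0.5% × £78,157.00 = £781.57
Penalty, months 3–9: 7 × 1.25% × £78,157.00 = £6,838.74…
Total penalty = £781.57 + £6,838.74… = £7,620.31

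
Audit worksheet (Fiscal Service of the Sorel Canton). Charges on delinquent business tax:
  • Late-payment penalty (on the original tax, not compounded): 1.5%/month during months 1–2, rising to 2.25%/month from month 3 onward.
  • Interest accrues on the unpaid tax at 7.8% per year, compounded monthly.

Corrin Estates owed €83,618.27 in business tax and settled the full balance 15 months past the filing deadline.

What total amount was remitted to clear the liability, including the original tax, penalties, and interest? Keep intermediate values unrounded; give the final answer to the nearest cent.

Penalty, months 1–2: 2 × 1.5% × €83,618.27 = €2,508.55…
Penalty, months 3–15: 13 × 2.25% × €83,618.27 = €24,458.34…
Interest (7.8%/yr ÷ 12 = 0.65%/month): €83,618.27 × ((1 + 0.0065)^15 − 1) = €8,534.3880…
Total = €83,618.27 + €26,966.8921… + €8,534.3880… = €119,119.55

€119,119.55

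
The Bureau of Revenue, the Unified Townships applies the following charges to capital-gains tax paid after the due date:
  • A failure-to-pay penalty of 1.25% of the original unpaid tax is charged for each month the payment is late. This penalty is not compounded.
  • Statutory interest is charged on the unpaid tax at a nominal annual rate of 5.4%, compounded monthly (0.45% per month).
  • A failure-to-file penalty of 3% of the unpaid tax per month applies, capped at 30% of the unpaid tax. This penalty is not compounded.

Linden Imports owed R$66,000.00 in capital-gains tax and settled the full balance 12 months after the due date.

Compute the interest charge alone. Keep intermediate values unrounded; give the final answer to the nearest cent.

Interest: R$66,000.00 × ((1 + 0.0045)^12 − 1) = R$66,000.00 × 0.0553568… = R$3,653.5456…

R$3,653.55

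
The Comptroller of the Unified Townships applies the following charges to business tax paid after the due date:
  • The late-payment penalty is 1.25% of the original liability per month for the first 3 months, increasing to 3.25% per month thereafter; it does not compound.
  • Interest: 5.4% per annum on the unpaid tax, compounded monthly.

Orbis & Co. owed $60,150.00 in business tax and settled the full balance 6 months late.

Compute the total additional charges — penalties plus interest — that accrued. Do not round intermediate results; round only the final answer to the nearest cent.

Penalty, months 1–3: 3 × 1.25% × $60,150.00 = $2,255.63…
Penalty, months 4–6: 3 × 3.25% × $60,150.00 = $5,864.63…
Interest (5.4%/yr ÷ 12 = 0.45%/month): $60,150.00 × ((1 + 0.0045)^6 − 1) = $1,642.4306…
Penalties + interest = $8,120.2500 + $1,642.4306… = $9,762.68

$9,762.68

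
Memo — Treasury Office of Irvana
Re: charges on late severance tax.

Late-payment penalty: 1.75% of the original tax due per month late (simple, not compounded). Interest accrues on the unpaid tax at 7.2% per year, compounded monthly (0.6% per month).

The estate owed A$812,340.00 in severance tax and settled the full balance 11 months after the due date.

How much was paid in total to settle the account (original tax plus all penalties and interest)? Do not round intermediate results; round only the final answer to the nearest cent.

A$1,023,967.63

Late-payment penalty = 1.75% × A$812,340.00 × 11 mo = A$156,375.45
Interest: A$812,340.00 × ((1 + 0.006)^11 − 1) = A$812,340.00 × 0.0680161… = A$55,252.1754…
Total = A$812,340.00 + A$156,375.4500 + A$55,252.1754… = A$1,023,967.63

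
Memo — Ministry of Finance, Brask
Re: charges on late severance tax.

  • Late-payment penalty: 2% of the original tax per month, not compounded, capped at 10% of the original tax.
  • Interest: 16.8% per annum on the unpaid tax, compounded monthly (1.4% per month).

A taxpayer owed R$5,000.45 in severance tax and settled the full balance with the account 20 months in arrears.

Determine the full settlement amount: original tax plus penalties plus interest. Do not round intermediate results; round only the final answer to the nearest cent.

Penalty (uncapped): 20 × 2% × R$5,000.45 = R$2,000.18; cap = 10% × R$5,000.45 = R$500.05… → penalty = R$500.05…
Interest: R$5,000.45 × ((1 + 0.014)^20 − 1) = R$5,000.45 × 0.3205629… = R$1,602.9589…
Total = R$5,000.45 + R$500.0450 + R$1,602.9589… = R$7,103.45

R$7,103.45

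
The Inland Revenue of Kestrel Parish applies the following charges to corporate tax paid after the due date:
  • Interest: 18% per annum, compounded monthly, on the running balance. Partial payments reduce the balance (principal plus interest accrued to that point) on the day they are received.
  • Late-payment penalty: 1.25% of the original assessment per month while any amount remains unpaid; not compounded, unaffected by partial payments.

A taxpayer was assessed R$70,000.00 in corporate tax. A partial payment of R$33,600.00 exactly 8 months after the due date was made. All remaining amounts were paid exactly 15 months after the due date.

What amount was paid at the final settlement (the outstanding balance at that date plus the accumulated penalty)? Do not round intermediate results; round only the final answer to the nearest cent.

Monthly rate = 18% ÷ 12 = 1.5%
Balance at month 8: R$70,000.0000 × (1 + 0.015)^8 = R$78,854.4811…
After R$33,600.00 payment: R$78,854.4811… − R$33,600.00 = R$45,254.4811…
Balance at month 15: R$45,254.4811… × (1 + 0.015)^7 = R$50,225.4556…
Penalty: 15 × 1.25% × R$70,000.00 = R$13,125.00
Final settlement = outstanding balance + penalty = R$50,225.4556… + R$13,125.00 = R$63,350.46

R$63,350.46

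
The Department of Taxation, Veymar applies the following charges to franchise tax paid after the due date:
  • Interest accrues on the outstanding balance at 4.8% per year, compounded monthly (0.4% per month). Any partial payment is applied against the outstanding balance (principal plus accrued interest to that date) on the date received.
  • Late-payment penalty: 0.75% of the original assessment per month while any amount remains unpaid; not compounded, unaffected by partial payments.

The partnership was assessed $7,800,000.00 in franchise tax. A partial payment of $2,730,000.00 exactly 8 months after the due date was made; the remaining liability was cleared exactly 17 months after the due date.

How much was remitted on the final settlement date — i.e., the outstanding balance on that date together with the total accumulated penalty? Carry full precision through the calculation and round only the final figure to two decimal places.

Balance at month 8: $7,800,000.0000 × (1 + 0.004)^8 = $8,053,122.4954…
After $2,730,000.00 payment: $8,053,122.4954… − $2,730,000.00 = $5,323,122.4954…
Balance at month 17: $5,323,122.4954… × (1 + 0.004)^9 = $5,517,849.8133…
Penalty: 17 × 0.75% × $7,800,000.00 = $994,500.00
Final settlement = outstanding balance + penalty = $5,517,849.8133… + $994,500.00 = $6,512,349.81

$6,512,349.81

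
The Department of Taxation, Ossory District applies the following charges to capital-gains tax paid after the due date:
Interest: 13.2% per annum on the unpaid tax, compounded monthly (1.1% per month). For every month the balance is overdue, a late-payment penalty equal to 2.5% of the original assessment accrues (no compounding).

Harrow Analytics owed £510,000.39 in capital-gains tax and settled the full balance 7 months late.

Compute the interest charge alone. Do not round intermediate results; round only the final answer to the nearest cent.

£40,589.96

Interest: £510,000.39 × ((1 + 0.011)^7 − 1) = £510,000.39 × 0.0795881… = £40,589.9625…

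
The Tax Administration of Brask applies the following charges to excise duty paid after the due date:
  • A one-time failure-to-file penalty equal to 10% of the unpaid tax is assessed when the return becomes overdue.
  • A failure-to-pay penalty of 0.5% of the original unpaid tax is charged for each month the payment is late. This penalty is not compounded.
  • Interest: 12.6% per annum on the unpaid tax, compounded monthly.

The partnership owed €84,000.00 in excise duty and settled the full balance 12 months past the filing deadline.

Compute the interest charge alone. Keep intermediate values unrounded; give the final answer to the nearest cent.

Interest (12.6%/yr ÷ 12 = 1.05%/month): €84,000.00 × ((1 + 0.0105)^12 − 1) = €11,217.1329…

€11,217.13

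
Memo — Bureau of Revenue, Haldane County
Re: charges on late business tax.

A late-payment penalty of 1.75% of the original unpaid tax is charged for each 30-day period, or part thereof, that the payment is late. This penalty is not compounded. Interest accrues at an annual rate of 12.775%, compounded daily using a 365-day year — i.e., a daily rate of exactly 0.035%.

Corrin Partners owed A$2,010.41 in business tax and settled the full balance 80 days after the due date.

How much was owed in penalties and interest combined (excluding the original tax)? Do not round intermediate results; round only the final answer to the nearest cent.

Penalty periods: ⌈80/30⌉ = 3; penalty = 3 × 1.75% × A$2,010.41 = A$105.55…
Interest: A$2,010.41 × ((1 + 0.00035)^80 − 1) = A$2,010.41 × 0.02839065… = A$57.0768…
Penalties + interest = A$105.5465… + A$57.0768… = A$162.62

A$162.62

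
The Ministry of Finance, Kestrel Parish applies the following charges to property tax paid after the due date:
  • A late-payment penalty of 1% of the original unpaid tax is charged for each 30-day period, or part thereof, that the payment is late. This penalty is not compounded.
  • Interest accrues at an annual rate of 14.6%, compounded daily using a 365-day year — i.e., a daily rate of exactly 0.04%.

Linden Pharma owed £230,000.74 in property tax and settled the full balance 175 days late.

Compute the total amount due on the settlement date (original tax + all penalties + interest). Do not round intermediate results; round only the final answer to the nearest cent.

Penalty periods: ⌈175/30⌉ = 6; penalty = 6 × 1% × £230,000.74 = £13,800.04…
Interest: £230,000.74 × ((1 + 0.0004)^175 − 1) = £230,000.74 × 0.07249317… = £16,673.4828…
Total = £230,000.74 + £13,800.0444 + £16,673.4828… = £260,474.27

£260,474.27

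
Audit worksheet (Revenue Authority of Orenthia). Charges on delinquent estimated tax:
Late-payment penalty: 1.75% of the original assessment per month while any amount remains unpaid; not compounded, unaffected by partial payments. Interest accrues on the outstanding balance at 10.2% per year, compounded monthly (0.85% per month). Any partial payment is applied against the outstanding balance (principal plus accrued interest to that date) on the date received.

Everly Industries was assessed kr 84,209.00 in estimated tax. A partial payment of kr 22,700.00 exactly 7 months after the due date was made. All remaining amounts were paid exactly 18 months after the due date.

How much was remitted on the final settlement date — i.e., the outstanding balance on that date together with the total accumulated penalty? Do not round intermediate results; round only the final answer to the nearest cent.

Balance at month 7: kr 84,209.0000 × (1 + 0.0085)^7 = kr 89,349.0271…
After kr 22,700.00 payment: kr 89,349.0271… − kr 22,700.00 = kr 66,649.0271…
Balance at month 18: kr 66,649.0271… × (1 + 0.0085)^11 = kr 73,152.4275…
Penalty: 18 × 1.75% × kr 84,209.00 = kr 26,525.84…
Final settlement = outstanding balance + penalty = kr 73,152.4275… + kr 26,525.84… = kr 99,678.26

kr 99,678.26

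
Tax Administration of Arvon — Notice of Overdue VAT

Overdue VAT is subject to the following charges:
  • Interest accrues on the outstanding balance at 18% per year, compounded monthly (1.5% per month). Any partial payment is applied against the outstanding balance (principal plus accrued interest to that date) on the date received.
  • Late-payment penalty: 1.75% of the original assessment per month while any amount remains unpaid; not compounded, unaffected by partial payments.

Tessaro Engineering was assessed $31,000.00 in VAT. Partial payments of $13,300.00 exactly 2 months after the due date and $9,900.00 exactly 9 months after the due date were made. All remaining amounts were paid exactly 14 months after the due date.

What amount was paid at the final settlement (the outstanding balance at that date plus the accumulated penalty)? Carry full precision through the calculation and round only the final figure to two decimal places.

Balance at month 2: $31,000.0000 × (1 + 0.015)^2 = $31,936.9750
After $13,300.00 payment: $31,936.9750 − $13,300.00 = $18,636.9750
Balance at month 9: $18,636.9750 × (1 + 0.015)^7 = $20,684.1519…
After $9,900.00 payment: $20,684.1519… − $9,900.00 = $10,784.1519…
Balance at month 14: $10,784.1519… × (1 + 0.015)^5 = $11,617.5943…
Penalty: 14 × 1.75% × $31,000.00 = $7,595.00
Final settlement = outstanding balance + penalty = $11,617.5943… + $7,595.00 = $19,212.59

$19,212.59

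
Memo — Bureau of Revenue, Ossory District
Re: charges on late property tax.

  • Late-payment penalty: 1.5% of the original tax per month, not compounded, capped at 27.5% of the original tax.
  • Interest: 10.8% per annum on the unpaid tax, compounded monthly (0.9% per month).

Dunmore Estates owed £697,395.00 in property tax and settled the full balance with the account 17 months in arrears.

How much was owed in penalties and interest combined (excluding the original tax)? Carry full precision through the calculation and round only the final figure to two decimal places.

£292,576.53

Penalty: 17 × 1.5% × £697,395.00 = £177,835.73… (below the 27.5% cap of £191,783.63…)
Interest: £697,395.00 × ((1 + 0.009)^17 − 1) = £697,395.00 × 0.1645277… = £114,740.8004…
Penalties + interest = £177,835.7250 + £114,740.8004… = £292,576.53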